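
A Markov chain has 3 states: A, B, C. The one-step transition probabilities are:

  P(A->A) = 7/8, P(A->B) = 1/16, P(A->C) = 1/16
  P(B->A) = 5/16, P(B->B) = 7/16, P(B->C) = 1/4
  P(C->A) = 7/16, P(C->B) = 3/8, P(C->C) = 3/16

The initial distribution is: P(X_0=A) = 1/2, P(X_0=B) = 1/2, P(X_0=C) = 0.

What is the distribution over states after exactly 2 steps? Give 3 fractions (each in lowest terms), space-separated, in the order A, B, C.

Propagating the distribution step by step (d_{t+1} = d_t * P):
d_0 = (A=1/2, B=1/2, C=0)
  d_1[A] = 1/2*7/8 + 1/2*5/16 + 0*7/16 = 19/32
  d_1[B] = 1/2*1/16 + 1/2*7/16 + 0*3/8 = 1/4
  d_1[C] = 1/2*1/16 + 1/2*1/4 + 0*3/16 = 5/32
d_1 = (A=19/32, B=1/4, C=5/32)
  d_2[A] = 19/32*7/8 + 1/4*5/16 + 5/32*7/16 = 341/512
  d_2[B] = 19/32*1/16 + 1/4*7/16 + 5/32*3/8 = 105/512
  d_2[C] = 19/32*1/16 + 1/4*1/4 + 5/32*3/16 = 33/256
d_2 = (A=341/512, B=105/512, C=33/256)

Answer: 341/512 105/512 33/256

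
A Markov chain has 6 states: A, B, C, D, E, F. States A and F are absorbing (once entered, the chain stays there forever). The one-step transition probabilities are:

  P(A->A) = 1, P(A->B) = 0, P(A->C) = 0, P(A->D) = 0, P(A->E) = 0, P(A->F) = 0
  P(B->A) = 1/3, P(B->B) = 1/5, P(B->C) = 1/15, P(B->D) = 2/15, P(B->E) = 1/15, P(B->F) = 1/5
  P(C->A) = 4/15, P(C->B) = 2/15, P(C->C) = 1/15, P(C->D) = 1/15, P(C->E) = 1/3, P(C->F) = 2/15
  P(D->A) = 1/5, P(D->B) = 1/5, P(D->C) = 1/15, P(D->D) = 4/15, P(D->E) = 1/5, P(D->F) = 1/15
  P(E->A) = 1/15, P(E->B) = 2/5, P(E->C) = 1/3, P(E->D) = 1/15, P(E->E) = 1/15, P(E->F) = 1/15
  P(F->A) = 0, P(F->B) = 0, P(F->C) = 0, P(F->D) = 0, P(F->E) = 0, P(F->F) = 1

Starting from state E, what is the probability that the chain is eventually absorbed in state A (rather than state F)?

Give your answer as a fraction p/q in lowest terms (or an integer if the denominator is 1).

Answer: 1131/1816

Derivation:
Let a_i = P(absorbed in A | start in state i).
Boundary conditions: a_A = 1, a_F = 0.
For each transient state i, a_i = sum_j P(i->j) * a_j:
  a_B = 1/3*a_A + 1/5*a_B + 1/15*a_C + 2/15*a_D + 1/15*a_E + 1/5*a_F
  a_C = 4/15*a_A + 2/15*a_B + 1/15*a_C + 1/15*a_D + 1/3*a_E + 2/15*a_F
  a_D = 1/5*a_A + 1/5*a_B + 1/15*a_C + 4/15*a_D + 1/5*a_E + 1/15*a_F
  a_E = 1/15*a_A + 2/5*a_B + 1/3*a_C + 1/15*a_D + 1/15*a_E + 1/15*a_F

Substituting a_A = 1 and a_F = 0, rearrange to (I - Q) a = r where r[i] = P(i -> A):
  [4/5, -1/15, -2/15, -1/15] . (a_B, a_C, a_D, a_E) = 1/3
  [-2/15, 14/15, -1/15, -1/3] . (a_B, a_C, a_D, a_E) = 4/15
  [-1/5, -1/15, 11/15, -1/5] . (a_B, a_C, a_D, a_E) = 1/5
  [-2/5, -1/3, -1/15, 14/15] . (a_B, a_C, a_D, a_E) = 1/15

Solving yields:
  a_B = 1153/1816
  a_C = 1175/1816
  a_D = 1225/1816
  a_E = 1131/1816

Starting state is E, so the absorption probability is a_E = 1131/1816.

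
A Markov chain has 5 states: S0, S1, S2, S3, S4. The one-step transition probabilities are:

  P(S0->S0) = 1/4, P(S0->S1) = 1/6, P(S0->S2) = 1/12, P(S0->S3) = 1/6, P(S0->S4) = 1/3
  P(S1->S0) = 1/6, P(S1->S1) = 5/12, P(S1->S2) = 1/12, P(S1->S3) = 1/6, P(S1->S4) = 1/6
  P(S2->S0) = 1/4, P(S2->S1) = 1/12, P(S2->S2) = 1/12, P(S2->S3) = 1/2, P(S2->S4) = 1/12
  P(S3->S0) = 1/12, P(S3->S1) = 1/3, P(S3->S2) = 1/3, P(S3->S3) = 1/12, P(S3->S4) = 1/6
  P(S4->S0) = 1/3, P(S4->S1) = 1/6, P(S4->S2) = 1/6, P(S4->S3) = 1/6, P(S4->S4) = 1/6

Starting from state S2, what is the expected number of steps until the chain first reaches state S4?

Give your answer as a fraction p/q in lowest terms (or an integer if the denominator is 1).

Answer: 20508/3517

Derivation:
Let h_i = expected steps to first reach S4 from state i.
Boundary: h_S4 = 0.
First-step equations for the other states:
  h_S0 = 1 + 1/4*h_S0 + 1/6*h_S1 + 1/12*h_S2 + 1/6*h_S3 + 1/3*h_S4
  h_S1 = 1 + 1/6*h_S0 + 5/12*h_S1 + 1/12*h_S2 + 1/6*h_S3 + 1/6*h_S4
  h_S2 = 1 + 1/4*h_S0 + 1/12*h_S1 + 1/12*h_S2 + 1/2*h_S3 + 1/12*h_S4
  h_S3 = 1 + 1/12*h_S0 + 1/3*h_S1 + 1/3*h_S2 + 1/12*h_S3 + 1/6*h_S4

Substituting h_S4 = 0 and rearranging gives the linear system (I - Q) h = 1:
  [3/4, -1/6, -1/12, -1/6] . (h_S0, h_S1, h_S2, h_S3) = 1
  [-1/6, 7/12, -1/12, -1/6] . (h_S0, h_S1, h_S2, h_S3) = 1
  [-1/4, -1/12, 11/12, -1/2] . (h_S0, h_S1, h_S2, h_S3) = 1
  [-1/12, -1/3, -1/3, 11/12] . (h_S0, h_S1, h_S2, h_S3) = 1

Solving yields:
  h_S0 = 15552/3517
  h_S1 = 19008/3517
  h_S2 = 20508/3517
  h_S3 = 19620/3517

Starting state is S2, so the expected hitting time is h_S2 = 20508/3517.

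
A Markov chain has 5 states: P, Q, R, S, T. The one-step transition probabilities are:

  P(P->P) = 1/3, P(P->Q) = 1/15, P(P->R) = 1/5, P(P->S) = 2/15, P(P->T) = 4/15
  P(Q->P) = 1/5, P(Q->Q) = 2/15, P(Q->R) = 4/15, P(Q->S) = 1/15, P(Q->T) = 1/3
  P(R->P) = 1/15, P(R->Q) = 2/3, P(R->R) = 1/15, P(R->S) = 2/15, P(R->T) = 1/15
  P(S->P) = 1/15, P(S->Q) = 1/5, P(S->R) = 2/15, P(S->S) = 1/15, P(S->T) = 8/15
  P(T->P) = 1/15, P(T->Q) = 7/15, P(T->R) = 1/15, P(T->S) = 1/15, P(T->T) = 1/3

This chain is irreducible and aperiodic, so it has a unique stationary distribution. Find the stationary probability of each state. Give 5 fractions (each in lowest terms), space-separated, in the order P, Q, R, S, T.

Answer: 2487/16855 5251/16855 2603/16855 1463/16855 5051/16855

Derivation:
The stationary distribution satisfies pi = pi * P, i.e.:
  pi_P = 1/3*pi_P + 1/5*pi_Q + 1/15*pi_R + 1/15*pi_S + 1/15*pi_T
  pi_Q = 1/15*pi_P + 2/15*pi_Q + 2/3*pi_R + 1/5*pi_S + 7/15*pi_T
  pi_R = 1/5*pi_P + 4/15*pi_Q + 1/15*pi_R + 2/15*pi_S + 1/15*pi_T
  pi_S = 2/15*pi_P + 1/15*pi_Q + 2/15*pi_R + 1/15*pi_S + 1/15*pi_T
  pi_T = 4/15*pi_P + 1/3*pi_Q + 1/15*pi_R + 8/15*pi_S + 1/3*pi_T
with normalization: pi_P + pi_Q + pi_R + pi_S + pi_T = 1.

Using the first 4 balance equations plus normalization, the linear system A*pi = b is:
  [-2/3, 1/5, 1/15, 1/15, 1/15] . pi = 0
  [1/15, -13/15, 2/3, 1/5, 7/15] . pi = 0
  [1/5, 4/15, -14/15, 2/15, 1/15] . pi = 0
  [2/15, 1/15, 2/15, -14/15, 1/15] . pi = 0
  [1, 1, 1, 1, 1] . pi = 1

Solving yields:
  pi_P = 2487/16855
  pi_Q = 5251/16855
  pi_R = 2603/16855
  pi_S = 1463/16855
  pi_T = 5051/16855

Verification (pi * P):
  2487/16855*1/3 + 5251/16855*1/5 + 2603/16855*1/15 + 1463/16855*1/15 + 5051/16855*1/15 = 2487/16855 = pi_P  (ok)
  2487/16855*1/15 + 5251/16855*2/15 + 2603/16855*2/3 + 1463/16855*1/5 + 5051/16855*7/15 = 5251/16855 = pi_Q  (ok)
  2487/16855*1/5 + 5251/16855*4/15 + 2603/16855*1/15 + 1463/16855*2/15 + 5051/16855*1/15 = 2603/16855 = pi_R  (ok)
  2487/16855*2/15 + 5251/16855*1/15 + 2603/16855*2/15 + 1463/16855*1/15 + 5051/16855*1/15 = 1463/16855 = pi_S  (ok)
  2487/16855*4/15 + 5251/16855*1/3 + 2603/16855*1/15 + 1463/16855*8/15 + 5051/16855*1/3 = 5051/16855 = pi_T  (ok)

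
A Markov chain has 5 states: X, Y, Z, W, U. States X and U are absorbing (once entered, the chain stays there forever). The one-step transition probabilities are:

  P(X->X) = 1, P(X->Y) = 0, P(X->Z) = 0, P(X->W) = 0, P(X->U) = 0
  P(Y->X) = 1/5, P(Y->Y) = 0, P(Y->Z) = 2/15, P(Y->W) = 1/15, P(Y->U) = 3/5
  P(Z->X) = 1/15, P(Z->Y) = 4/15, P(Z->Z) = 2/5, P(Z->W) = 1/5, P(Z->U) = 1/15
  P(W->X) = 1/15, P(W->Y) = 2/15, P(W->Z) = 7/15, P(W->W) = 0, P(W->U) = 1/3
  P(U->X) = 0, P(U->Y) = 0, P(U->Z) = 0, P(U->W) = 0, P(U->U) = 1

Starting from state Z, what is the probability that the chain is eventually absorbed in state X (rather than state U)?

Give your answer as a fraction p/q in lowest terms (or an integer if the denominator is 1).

Let a_i = P(absorbed in X | start in state i).
Boundary conditions: a_X = 1, a_U = 0.
For each transient state i, a_i = sum_j P(i->j) * a_j:
  a_Y = 1/5*a_X + 0*a_Y + 2/15*a_Z + 1/15*a_W + 3/5*a_U
  a_Z = 1/15*a_X + 4/15*a_Y + 2/5*a_Z + 1/5*a_W + 1/15*a_U
  a_W = 1/15*a_X + 2/15*a_Y + 7/15*a_Z + 0*a_W + 1/3*a_U

Substituting a_X = 1 and a_U = 0, rearrange to (I - Q) a = r where r[i] = P(i -> X):
  [1, -2/15, -1/15] . (a_Y, a_Z, a_W) = 1/5
  [-4/15, 3/5, -1/5] . (a_Y, a_Z, a_W) = 1/15
  [-2/15, -7/15, 1] . (a_Y, a_Z, a_W) = 1/15

Solving yields:
  a_Y = 197/766
  a_Z = 235/766
  a_W = 187/766

Starting state is Z, so the absorption probability is a_Z = 235/766.

Answer: 235/766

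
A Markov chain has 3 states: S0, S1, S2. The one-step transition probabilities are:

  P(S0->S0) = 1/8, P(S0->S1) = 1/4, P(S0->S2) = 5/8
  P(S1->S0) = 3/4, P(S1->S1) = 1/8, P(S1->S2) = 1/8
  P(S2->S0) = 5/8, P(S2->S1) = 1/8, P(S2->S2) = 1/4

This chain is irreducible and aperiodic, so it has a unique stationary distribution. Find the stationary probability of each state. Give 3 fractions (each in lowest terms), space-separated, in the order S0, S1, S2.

Answer: 41/95 17/95 37/95

Derivation:
The stationary distribution satisfies pi = pi * P, i.e.:
  pi_S0 = 1/8*pi_S0 + 3/4*pi_S1 + 5/8*pi_S2
  pi_S1 = 1/4*pi_S0 + 1/8*pi_S1 + 1/8*pi_S2
  pi_S2 = 5/8*pi_S0 + 1/8*pi_S1 + 1/4*pi_S2
with normalization: pi_S0 + pi_S1 + pi_S2 = 1.

Using the first 2 balance equations plus normalization, the linear system A*pi = b is:
  [-7/8, 3/4, 5/8] . pi = 0
  [1/4, -7/8, 1/8] . pi = 0
  [1, 1, 1] . pi = 1

Solving yields:
  pi_S0 = 41/95
  pi_S1 = 17/95
  pi_S2 = 37/95

Verification (pi * P):
  41/95*1/8 + 17/95*3/4 + 37/95*5/8 = 41/95 = pi_S0  (ok)
  41/95*1/4 + 17/95*1/8 + 37/95*1/8 = 17/95 = pi_S1  (ok)
  41/95*5/8 + 17/95*1/8 + 37/95*1/4 = 37/95 = pi_S2  (ok)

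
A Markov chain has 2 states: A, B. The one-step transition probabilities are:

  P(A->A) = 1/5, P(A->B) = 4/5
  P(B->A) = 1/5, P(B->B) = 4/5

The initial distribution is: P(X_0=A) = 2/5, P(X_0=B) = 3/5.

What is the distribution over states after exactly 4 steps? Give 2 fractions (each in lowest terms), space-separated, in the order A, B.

Propagating the distribution step by step (d_{t+1} = d_t * P):
d_0 = (A=2/5, B=3/5)
  d_1[A] = 2/5*1/5 + 3/5*1/5 = 1/5
  d_1[B] = 2/5*4/5 + 3/5*4/5 = 4/5
d_1 = (A=1/5, B=4/5)
  d_2[A] = 1/5*1/5 + 4/5*1/5 = 1/5
  d_2[B] = 1/5*4/5 + 4/5*4/5 = 4/5
d_2 = (A=1/5, B=4/5)
  d_3[A] = 1/5*1/5 + 4/5*1/5 = 1/5
  d_3[B] = 1/5*4/5 + 4/5*4/5 = 4/5
d_3 = (A=1/5, B=4/5)
  d_4[A] = 1/5*1/5 + 4/5*1/5 = 1/5
  d_4[B] = 1/5*4/5 + 4/5*4/5 = 4/5
d_4 = (A=1/5, B=4/5)

Answer: 1/5 4/5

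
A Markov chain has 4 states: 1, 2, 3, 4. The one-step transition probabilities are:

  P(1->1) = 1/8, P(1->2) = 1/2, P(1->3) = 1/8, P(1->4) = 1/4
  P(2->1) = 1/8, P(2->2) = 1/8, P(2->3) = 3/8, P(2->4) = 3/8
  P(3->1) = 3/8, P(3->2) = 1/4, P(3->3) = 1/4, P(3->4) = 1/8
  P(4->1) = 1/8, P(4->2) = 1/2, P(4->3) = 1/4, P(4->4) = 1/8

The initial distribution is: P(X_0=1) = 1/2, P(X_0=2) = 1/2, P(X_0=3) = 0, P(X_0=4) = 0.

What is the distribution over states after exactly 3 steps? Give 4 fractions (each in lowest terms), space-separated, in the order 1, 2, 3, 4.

Propagating the distribution step by step (d_{t+1} = d_t * P):
d_0 = (1=1/2, 2=1/2, 3=0, 4=0)
  d_1[1] = 1/2*1/8 + 1/2*1/8 + 0*3/8 + 0*1/8 = 1/8
  d_1[2] = 1/2*1/2 + 1/2*1/8 + 0*1/4 + 0*1/2 = 5/16
  d_1[3] = 1/2*1/8 + 1/2*3/8 + 0*1/4 + 0*1/4 = 1/4
  d_1[4] = 1/2*1/4 + 1/2*3/8 + 0*1/8 + 0*1/8 = 5/16
d_1 = (1=1/8, 2=5/16, 3=1/4, 4=5/16)
  d_2[1] = 1/8*1/8 + 5/16*1/8 + 1/4*3/8 + 5/16*1/8 = 3/16
  d_2[2] = 1/8*1/2 + 5/16*1/8 + 1/4*1/4 + 5/16*1/2 = 41/128
  d_2[3] = 1/8*1/8 + 5/16*3/8 + 1/4*1/4 + 5/16*1/4 = 35/128
  d_2[4] = 1/8*1/4 + 5/16*3/8 + 1/4*1/8 + 5/16*1/8 = 7/32
d_2 = (1=3/16, 2=41/128, 3=35/128, 4=7/32)
  d_3[1] = 3/16*1/8 + 41/128*1/8 + 35/128*3/8 + 7/32*1/8 = 99/512
  d_3[2] = 3/16*1/2 + 41/128*1/8 + 35/128*1/4 + 7/32*1/2 = 319/1024
  d_3[3] = 3/16*1/8 + 41/128*3/8 + 35/128*1/4 + 7/32*1/4 = 273/1024
  d_3[4] = 3/16*1/4 + 41/128*3/8 + 35/128*1/8 + 7/32*1/8 = 117/512
d_3 = (1=99/512, 2=319/1024, 3=273/1024, 4=117/512)

Answer: 99/512 319/1024 273/1024 117/512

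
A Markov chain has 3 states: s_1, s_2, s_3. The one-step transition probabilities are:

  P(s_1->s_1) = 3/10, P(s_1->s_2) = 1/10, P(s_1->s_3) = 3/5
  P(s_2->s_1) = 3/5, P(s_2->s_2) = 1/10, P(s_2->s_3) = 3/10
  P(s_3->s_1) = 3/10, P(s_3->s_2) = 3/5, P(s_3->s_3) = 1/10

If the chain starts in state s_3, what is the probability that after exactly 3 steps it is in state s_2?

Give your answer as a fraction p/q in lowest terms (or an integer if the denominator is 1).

Answer: 57/200

Derivation:
Computing P^3 by repeated multiplication:
P^1 =
  s_1: [3/10, 1/10, 3/5]
  s_2: [3/5, 1/10, 3/10]
  s_3: [3/10, 3/5, 1/10]
P^2 =
  s_1: [33/100, 2/5, 27/100]
  s_2: [33/100, 1/4, 21/50]
  s_3: [12/25, 3/20, 37/100]
P^3 =
  s_1: [21/50, 47/200, 69/200]
  s_2: [3/8, 31/100, 63/200]
  s_3: [69/200, 57/200, 37/100]

(P^3)[s_3 -> s_2] = 57/200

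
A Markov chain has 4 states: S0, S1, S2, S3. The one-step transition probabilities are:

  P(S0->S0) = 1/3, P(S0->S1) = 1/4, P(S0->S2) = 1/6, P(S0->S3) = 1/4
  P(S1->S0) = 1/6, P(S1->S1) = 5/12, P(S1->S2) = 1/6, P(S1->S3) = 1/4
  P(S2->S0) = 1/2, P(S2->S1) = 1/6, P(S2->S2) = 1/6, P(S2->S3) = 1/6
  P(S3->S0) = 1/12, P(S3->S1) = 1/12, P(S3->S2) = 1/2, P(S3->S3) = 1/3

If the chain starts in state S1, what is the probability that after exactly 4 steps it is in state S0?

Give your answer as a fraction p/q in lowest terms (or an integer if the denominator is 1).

Computing P^4 by repeated multiplication:
P^1 =
  S0: [1/3, 1/4, 1/6, 1/4]
  S1: [1/6, 5/12, 1/6, 1/4]
  S2: [1/2, 1/6, 1/6, 1/6]
  S3: [1/12, 1/12, 1/2, 1/3]
P^2 =
  S0: [37/144, 17/72, 1/4, 37/144]
  S1: [11/48, 19/72, 1/4, 37/144]
  S2: [7/24, 17/72, 2/9, 1/4]
  S3: [23/72, 1/6, 5/18, 17/72]
P^3 =
  S0: [469/1728, 65/288, 109/432, 433/1728]
  S1: [461/1728, 199/864, 109/432, 433/1728]
  S2: [29/108, 11/48, 1/4, 109/432]
  S3: [253/864, 31/144, 53/216, 71/288]
P^4 =
  S0: [5705/20736, 259/1152, 1297/5184, 1727/6912]
  S1: [5689/20736, 2339/10368, 1297/5184, 1727/6912]
  S2: [473/1728, 73/324, 325/1296, 1297/5184]
  S3: [2869/10368, 1163/5184, 215/864, 2593/10368]

(P^4)[S1 -> S0] = 5689/20736

Answer: 5689/20736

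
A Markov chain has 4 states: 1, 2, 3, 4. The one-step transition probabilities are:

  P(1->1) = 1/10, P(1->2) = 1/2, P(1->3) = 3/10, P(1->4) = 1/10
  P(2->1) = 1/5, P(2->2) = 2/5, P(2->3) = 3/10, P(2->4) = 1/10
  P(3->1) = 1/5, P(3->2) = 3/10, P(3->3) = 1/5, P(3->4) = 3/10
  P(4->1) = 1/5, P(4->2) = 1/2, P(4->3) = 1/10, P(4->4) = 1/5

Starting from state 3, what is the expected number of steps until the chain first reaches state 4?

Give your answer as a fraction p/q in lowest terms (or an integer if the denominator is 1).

Answer: 90/17

Derivation:
Let h_i = expected steps to first reach 4 from state i.
Boundary: h_4 = 0.
First-step equations for the other states:
  h_1 = 1 + 1/10*h_1 + 1/2*h_2 + 3/10*h_3 + 1/10*h_4
  h_2 = 1 + 1/5*h_1 + 2/5*h_2 + 3/10*h_3 + 1/10*h_4
  h_3 = 1 + 1/5*h_1 + 3/10*h_2 + 1/5*h_3 + 3/10*h_4

Substituting h_4 = 0 and rearranging gives the linear system (I - Q) h = 1:
  [9/10, -1/2, -3/10] . (h_1, h_2, h_3) = 1
  [-1/5, 3/5, -3/10] . (h_1, h_2, h_3) = 1
  [-1/5, -3/10, 4/5] . (h_1, h_2, h_3) = 1

Solving yields:
  h_1 = 110/17
  h_2 = 110/17
  h_3 = 90/17

Starting state is 3, so the expected hitting time is h_3 = 90/17.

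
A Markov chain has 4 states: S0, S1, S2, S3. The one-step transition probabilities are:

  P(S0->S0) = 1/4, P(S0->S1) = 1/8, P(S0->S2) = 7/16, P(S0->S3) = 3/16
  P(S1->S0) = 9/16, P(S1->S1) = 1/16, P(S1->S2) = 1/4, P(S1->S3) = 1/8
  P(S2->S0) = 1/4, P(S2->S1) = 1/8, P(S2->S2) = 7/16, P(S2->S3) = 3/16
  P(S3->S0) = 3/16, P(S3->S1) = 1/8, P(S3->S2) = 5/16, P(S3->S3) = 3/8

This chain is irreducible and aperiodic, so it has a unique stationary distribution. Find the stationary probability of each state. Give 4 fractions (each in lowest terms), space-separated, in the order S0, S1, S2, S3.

Answer: 965/3536 2/17 1371/3536 49/221

Derivation:
The stationary distribution satisfies pi = pi * P, i.e.:
  pi_S0 = 1/4*pi_S0 + 9/16*pi_S1 + 1/4*pi_S2 + 3/16*pi_S3
  pi_S1 = 1/8*pi_S0 + 1/16*pi_S1 + 1/8*pi_S2 + 1/8*pi_S3
  pi_S2 = 7/16*pi_S0 + 1/4*pi_S1 + 7/16*pi_S2 + 5/16*pi_S3
  pi_S3 = 3/16*pi_S0 + 1/8*pi_S1 + 3/16*pi_S2 + 3/8*pi_S3
with normalization: pi_S0 + pi_S1 + pi_S2 + pi_S3 = 1.

Using the first 3 balance equations plus normalization, the linear system A*pi = b is:
  [-3/4, 9/16, 1/4, 3/16] . pi = 0
  [1/8, -15/16, 1/8, 1/8] . pi = 0
  [7/16, 1/4, -9/16, 5/16] . pi = 0
  [1, 1, 1, 1] . pi = 1

Solving yields:
  pi_S0 = 965/3536
  pi_S1 = 2/17
  pi_S2 = 1371/3536
  pi_S3 = 49/221

Verification (pi * P):
  965/3536*1/4 + 2/17*9/16 + 1371/3536*1/4 + 49/221*3/16 = 965/3536 = pi_S0  (ok)
  965/3536*1/8 + 2/17*1/16 + 1371/3536*1/8 + 49/221*1/8 = 2/17 = pi_S1  (ok)
  965/3536*7/16 + 2/17*1/4 + 1371/3536*7/16 + 49/221*5/16 = 1371/3536 = pi_S2  (ok)
  965/3536*3/16 + 2/17*1/8 + 1371/3536*3/16 + 49/221*3/8 = 49/221 = pi_S3  (ok)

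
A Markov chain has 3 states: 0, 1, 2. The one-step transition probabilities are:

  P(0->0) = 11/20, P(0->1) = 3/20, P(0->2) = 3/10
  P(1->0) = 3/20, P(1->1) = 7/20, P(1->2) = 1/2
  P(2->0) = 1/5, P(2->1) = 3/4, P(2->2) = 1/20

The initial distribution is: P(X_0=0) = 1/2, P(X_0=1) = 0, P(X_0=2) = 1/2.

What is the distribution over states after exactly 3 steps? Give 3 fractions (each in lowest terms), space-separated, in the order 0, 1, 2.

Answer: 4653/16000 1707/4000 4519/16000

Derivation:
Propagating the distribution step by step (d_{t+1} = d_t * P):
d_0 = (0=1/2, 1=0, 2=1/2)
  d_1[0] = 1/2*11/20 + 0*3/20 + 1/2*1/5 = 3/8
  d_1[1] = 1/2*3/20 + 0*7/20 + 1/2*3/4 = 9/20
  d_1[2] = 1/2*3/10 + 0*1/2 + 1/2*1/20 = 7/40
d_1 = (0=3/8, 1=9/20, 2=7/40)
  d_2[0] = 3/8*11/20 + 9/20*3/20 + 7/40*1/5 = 247/800
  d_2[1] = 3/8*3/20 + 9/20*7/20 + 7/40*3/4 = 69/200
  d_2[2] = 3/8*3/10 + 9/20*1/2 + 7/40*1/20 = 277/800
d_2 = (0=247/800, 1=69/200, 2=277/800)
  d_3[0] = 247/800*11/20 + 69/200*3/20 + 277/800*1/5 = 4653/16000
  d_3[1] = 247/800*3/20 + 69/200*7/20 + 277/800*3/4 = 1707/4000
  d_3[2] = 247/800*3/10 + 69/200*1/2 + 277/800*1/20 = 4519/16000
d_3 = (0=4653/16000, 1=1707/4000, 2=4519/16000)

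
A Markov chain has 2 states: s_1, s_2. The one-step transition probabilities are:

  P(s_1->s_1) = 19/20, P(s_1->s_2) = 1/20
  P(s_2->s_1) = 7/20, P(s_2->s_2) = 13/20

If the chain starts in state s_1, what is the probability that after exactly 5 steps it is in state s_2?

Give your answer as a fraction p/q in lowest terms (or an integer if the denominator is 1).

Answer: 1441/12500

Derivation:
Computing P^5 by repeated multiplication:
P^1 =
  s_1: [19/20, 1/20]
  s_2: [7/20, 13/20]
P^2 =
  s_1: [23/25, 2/25]
  s_2: [14/25, 11/25]
P^3 =
  s_1: [451/500, 49/500]
  s_2: [343/500, 157/500]
P^4 =
  s_1: [557/625, 68/625]
  s_2: [476/625, 149/625]
P^5 =
  s_1: [11059/12500, 1441/12500]
  s_2: [10087/12500, 2413/12500]

(P^5)[s_1 -> s_2] = 1441/12500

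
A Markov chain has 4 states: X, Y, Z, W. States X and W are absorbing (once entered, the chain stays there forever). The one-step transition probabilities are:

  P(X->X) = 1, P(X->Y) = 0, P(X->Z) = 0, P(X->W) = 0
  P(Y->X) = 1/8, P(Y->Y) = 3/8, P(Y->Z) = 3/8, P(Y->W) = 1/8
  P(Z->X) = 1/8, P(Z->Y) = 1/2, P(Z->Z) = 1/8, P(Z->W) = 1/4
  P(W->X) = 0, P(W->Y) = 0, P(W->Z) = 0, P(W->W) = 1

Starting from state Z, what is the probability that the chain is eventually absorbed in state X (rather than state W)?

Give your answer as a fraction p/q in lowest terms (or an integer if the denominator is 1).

Answer: 9/23

Derivation:
Let a_i = P(absorbed in X | start in state i).
Boundary conditions: a_X = 1, a_W = 0.
For each transient state i, a_i = sum_j P(i->j) * a_j:
  a_Y = 1/8*a_X + 3/8*a_Y + 3/8*a_Z + 1/8*a_W
  a_Z = 1/8*a_X + 1/2*a_Y + 1/8*a_Z + 1/4*a_W

Substituting a_X = 1 and a_W = 0, rearrange to (I - Q) a = r where r[i] = P(i -> X):
  [5/8, -3/8] . (a_Y, a_Z) = 1/8
  [-1/2, 7/8] . (a_Y, a_Z) = 1/8

Solving yields:
  a_Y = 10/23
  a_Z = 9/23

Starting state is Z, so the absorption probability is a_Z = 9/23.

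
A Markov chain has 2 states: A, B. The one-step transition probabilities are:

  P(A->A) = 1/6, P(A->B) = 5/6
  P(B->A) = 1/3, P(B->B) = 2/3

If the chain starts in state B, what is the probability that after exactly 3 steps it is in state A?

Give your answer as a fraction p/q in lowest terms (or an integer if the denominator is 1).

Computing P^3 by repeated multiplication:
P^1 =
  A: [1/6, 5/6]
  B: [1/3, 2/3]
P^2 =
  A: [11/36, 25/36]
  B: [5/18, 13/18]
P^3 =
  A: [61/216, 155/216]
  B: [31/108, 77/108]

(P^3)[B -> A] = 31/108

Answer: 31/108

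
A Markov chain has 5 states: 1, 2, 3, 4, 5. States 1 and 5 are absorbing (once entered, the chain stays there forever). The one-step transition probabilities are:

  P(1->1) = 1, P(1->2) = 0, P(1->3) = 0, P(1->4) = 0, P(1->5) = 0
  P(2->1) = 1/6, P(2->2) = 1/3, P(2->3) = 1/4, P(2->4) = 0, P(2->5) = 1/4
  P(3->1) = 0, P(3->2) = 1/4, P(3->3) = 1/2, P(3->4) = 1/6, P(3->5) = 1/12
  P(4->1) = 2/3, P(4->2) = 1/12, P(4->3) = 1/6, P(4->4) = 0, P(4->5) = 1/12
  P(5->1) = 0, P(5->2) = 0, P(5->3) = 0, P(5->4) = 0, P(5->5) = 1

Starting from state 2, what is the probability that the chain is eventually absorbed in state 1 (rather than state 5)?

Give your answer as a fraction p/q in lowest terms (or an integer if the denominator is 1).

Answer: 92/215

Derivation:
Let a_i = P(absorbed in 1 | start in state i).
Boundary conditions: a_1 = 1, a_5 = 0.
For each transient state i, a_i = sum_j P(i->j) * a_j:
  a_2 = 1/6*a_1 + 1/3*a_2 + 1/4*a_3 + 0*a_4 + 1/4*a_5
  a_3 = 0*a_1 + 1/4*a_2 + 1/2*a_3 + 1/6*a_4 + 1/12*a_5
  a_4 = 2/3*a_1 + 1/12*a_2 + 1/6*a_3 + 0*a_4 + 1/12*a_5

Substituting a_1 = 1 and a_5 = 0, rearrange to (I - Q) a = r where r[i] = P(i -> 1):
  [2/3, -1/4, 0] . (a_2, a_3, a_4) = 1/6
  [-1/4, 1/2, -1/6] . (a_2, a_3, a_4) = 0
  [-1/12, -1/6, 1] . (a_2, a_3, a_4) = 2/3

Solving yields:
  a_2 = 92/215
  a_3 = 102/215
  a_4 = 168/215

Starting state is 2, so the absorption probability is a_2 = 92/215.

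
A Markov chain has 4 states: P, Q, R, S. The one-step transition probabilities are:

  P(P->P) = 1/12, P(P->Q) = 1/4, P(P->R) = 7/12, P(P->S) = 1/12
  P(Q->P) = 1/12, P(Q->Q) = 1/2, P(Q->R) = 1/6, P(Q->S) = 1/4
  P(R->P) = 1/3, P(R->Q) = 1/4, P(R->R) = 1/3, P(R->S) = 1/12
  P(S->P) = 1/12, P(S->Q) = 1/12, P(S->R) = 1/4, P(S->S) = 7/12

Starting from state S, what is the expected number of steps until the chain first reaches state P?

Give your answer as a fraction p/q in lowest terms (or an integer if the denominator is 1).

Let h_i = expected steps to first reach P from state i.
Boundary: h_P = 0.
First-step equations for the other states:
  h_Q = 1 + 1/12*h_P + 1/2*h_Q + 1/6*h_R + 1/4*h_S
  h_R = 1 + 1/3*h_P + 1/4*h_Q + 1/3*h_R + 1/12*h_S
  h_S = 1 + 1/12*h_P + 1/12*h_Q + 1/4*h_R + 7/12*h_S

Substituting h_P = 0 and rearranging gives the linear system (I - Q) h = 1:
  [1/2, -1/6, -1/4] . (h_Q, h_R, h_S) = 1
  [-1/4, 2/3, -1/12] . (h_Q, h_R, h_S) = 1
  [-1/12, -1/4, 5/12] . (h_Q, h_R, h_S) = 1

Solving yields:
  h_Q = 984/139
  h_R = 696/139
  h_S = 948/139

Starting state is S, so the expected hitting time is h_S = 948/139.

Answer: 948/139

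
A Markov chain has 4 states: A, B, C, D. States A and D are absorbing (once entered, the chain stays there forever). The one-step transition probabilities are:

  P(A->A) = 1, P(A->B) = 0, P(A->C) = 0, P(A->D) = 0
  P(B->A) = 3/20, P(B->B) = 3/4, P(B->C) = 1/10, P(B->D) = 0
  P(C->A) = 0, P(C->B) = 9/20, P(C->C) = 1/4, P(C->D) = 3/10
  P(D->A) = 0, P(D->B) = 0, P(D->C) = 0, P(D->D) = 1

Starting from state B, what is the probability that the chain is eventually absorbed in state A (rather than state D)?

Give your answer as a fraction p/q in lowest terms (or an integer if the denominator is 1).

Answer: 15/19

Derivation:
Let a_i = P(absorbed in A | start in state i).
Boundary conditions: a_A = 1, a_D = 0.
For each transient state i, a_i = sum_j P(i->j) * a_j:
  a_B = 3/20*a_A + 3/4*a_B + 1/10*a_C + 0*a_D
  a_C = 0*a_A + 9/20*a_B + 1/4*a_C + 3/10*a_D

Substituting a_A = 1 and a_D = 0, rearrange to (I - Q) a = r where r[i] = P(i -> A):
  [1/4, -1/10] . (a_B, a_C) = 3/20
  [-9/20, 3/4] . (a_B, a_C) = 0

Solving yields:
  a_B = 15/19
  a_C = 9/19

Starting state is B, so the absorption probability is a_B = 15/19.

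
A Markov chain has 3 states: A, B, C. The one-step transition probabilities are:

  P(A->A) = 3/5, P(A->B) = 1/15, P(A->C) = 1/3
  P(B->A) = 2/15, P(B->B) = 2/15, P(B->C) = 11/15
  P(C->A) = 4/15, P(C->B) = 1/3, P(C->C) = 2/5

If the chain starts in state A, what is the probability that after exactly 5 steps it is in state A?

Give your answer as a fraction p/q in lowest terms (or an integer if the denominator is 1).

Answer: 278149/759375

Derivation:
Computing P^5 by repeated multiplication:
P^1 =
  A: [3/5, 1/15, 1/3]
  B: [2/15, 2/15, 11/15]
  C: [4/15, 1/3, 2/5]
P^2 =
  A: [103/225, 4/25, 86/225]
  B: [22/75, 61/225, 98/225]
  C: [14/45, 44/225, 37/75]
P^3 =
  A: [1343/3375, 121/675, 1427/3375]
  B: [1108/3375, 226/1125, 1589/3375]
  C: [1162/3375, 713/3375, 4/9]
P^4 =
  A: [1267/3375, 9688/50625, 21932/50625]
  B: [17684/50625, 10409/50625, 22532/50625]
  C: [17884/50625, 10088/50625, 839/1875]
P^5 =
  A: [278149/759375, 5483/28125, 66637/151875]
  B: [90034/253125, 151162/759375, 338111/759375]
  C: [271744/759375, 6053/30375, 112102/253125]

(P^5)[A -> A] = 278149/759375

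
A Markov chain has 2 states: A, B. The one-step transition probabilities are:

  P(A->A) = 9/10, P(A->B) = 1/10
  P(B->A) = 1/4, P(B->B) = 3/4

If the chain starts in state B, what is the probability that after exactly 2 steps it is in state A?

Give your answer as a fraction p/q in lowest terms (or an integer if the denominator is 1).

Computing P^2 by repeated multiplication:
P^1 =
  A: [9/10, 1/10]
  B: [1/4, 3/4]
P^2 =
  A: [167/200, 33/200]
  B: [33/80, 47/80]

(P^2)[B -> A] = 33/80

Answer: 33/80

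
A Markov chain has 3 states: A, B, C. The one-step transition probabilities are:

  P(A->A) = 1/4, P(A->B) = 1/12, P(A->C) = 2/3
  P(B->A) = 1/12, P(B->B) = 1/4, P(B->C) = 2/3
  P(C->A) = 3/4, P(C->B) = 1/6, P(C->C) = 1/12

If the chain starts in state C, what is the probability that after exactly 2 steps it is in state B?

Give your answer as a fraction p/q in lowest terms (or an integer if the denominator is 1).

Answer: 17/144

Derivation:
Computing P^2 by repeated multiplication:
P^1 =
  A: [1/4, 1/12, 2/3]
  B: [1/12, 1/4, 2/3]
  C: [3/4, 1/6, 1/12]
P^2 =
  A: [41/72, 11/72, 5/18]
  B: [13/24, 13/72, 5/18]
  C: [19/72, 17/144, 89/144]

(P^2)[C -> B] = 17/144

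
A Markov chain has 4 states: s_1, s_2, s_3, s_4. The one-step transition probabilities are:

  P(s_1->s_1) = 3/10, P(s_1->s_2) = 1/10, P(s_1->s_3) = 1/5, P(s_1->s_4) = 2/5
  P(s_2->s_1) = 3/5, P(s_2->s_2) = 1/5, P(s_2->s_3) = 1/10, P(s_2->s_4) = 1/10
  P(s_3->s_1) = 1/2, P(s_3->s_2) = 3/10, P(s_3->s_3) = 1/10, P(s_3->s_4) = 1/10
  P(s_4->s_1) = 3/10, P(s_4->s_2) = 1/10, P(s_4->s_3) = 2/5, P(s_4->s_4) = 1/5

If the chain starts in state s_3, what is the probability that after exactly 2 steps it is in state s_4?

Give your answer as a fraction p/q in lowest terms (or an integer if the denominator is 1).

Computing P^2 by repeated multiplication:
P^1 =
  s_1: [3/10, 1/10, 1/5, 2/5]
  s_2: [3/5, 1/5, 1/10, 1/10]
  s_3: [1/2, 3/10, 1/10, 1/10]
  s_4: [3/10, 1/10, 2/5, 1/5]
P^2 =
  s_1: [37/100, 3/20, 1/4, 23/100]
  s_2: [19/50, 7/50, 19/100, 29/100]
  s_3: [41/100, 3/20, 9/50, 13/50]
  s_4: [41/100, 19/100, 19/100, 21/100]

(P^2)[s_3 -> s_4] = 13/50

Answer: 13/50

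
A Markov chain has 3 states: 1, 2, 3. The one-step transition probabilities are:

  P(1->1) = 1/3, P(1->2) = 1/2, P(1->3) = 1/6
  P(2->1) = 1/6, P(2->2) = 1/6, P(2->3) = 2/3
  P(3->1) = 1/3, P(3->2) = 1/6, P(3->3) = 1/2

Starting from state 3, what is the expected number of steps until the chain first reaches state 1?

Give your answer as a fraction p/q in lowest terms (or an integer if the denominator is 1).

Let h_i = expected steps to first reach 1 from state i.
Boundary: h_1 = 0.
First-step equations for the other states:
  h_2 = 1 + 1/6*h_1 + 1/6*h_2 + 2/3*h_3
  h_3 = 1 + 1/3*h_1 + 1/6*h_2 + 1/2*h_3

Substituting h_1 = 0 and rearranging gives the linear system (I - Q) h = 1:
  [5/6, -2/3] . (h_2, h_3) = 1
  [-1/6, 1/2] . (h_2, h_3) = 1

Solving yields:
  h_2 = 42/11
  h_3 = 36/11

Starting state is 3, so the expected hitting time is h_3 = 36/11.

Answer: 36/11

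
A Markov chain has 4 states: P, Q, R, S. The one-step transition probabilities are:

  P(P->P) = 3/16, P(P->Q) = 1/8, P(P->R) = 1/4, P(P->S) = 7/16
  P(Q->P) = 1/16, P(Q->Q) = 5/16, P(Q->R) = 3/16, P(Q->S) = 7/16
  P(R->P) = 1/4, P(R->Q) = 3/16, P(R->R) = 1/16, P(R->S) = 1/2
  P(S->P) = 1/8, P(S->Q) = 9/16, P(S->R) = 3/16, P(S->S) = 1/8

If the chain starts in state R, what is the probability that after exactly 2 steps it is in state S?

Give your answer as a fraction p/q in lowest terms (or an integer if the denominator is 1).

Answer: 73/256

Derivation:
Computing P^2 by repeated multiplication:
P^1 =
  P: [3/16, 1/8, 1/4, 7/16]
  Q: [1/16, 5/16, 3/16, 7/16]
  R: [1/4, 3/16, 1/16, 1/2]
  S: [1/8, 9/16, 3/16, 1/8]
P^2 =
  P: [41/256, 91/256, 43/256, 81/256]
  Q: [17/128, 99/256, 43/256, 5/16]
  R: [35/256, 49/128, 25/128, 73/256]
  S: [31/256, 19/64, 11/64, 105/256]

(P^2)[R -> S] = 73/256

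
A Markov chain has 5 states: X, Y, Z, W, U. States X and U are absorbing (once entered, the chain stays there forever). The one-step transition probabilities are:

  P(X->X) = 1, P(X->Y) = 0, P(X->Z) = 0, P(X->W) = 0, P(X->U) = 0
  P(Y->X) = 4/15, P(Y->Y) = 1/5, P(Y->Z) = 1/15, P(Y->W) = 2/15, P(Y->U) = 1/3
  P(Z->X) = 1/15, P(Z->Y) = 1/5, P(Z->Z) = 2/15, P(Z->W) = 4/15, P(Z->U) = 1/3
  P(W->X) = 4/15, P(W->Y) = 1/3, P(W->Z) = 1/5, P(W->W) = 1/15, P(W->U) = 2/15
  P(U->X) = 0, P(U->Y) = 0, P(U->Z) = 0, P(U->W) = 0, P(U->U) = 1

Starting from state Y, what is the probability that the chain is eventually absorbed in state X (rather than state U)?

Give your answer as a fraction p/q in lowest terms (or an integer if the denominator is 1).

Let a_i = P(absorbed in X | start in state i).
Boundary conditions: a_X = 1, a_U = 0.
For each transient state i, a_i = sum_j P(i->j) * a_j:
  a_Y = 4/15*a_X + 1/5*a_Y + 1/15*a_Z + 2/15*a_W + 1/3*a_U
  a_Z = 1/15*a_X + 1/5*a_Y + 2/15*a_Z + 4/15*a_W + 1/3*a_U
  a_W = 4/15*a_X + 1/3*a_Y + 1/5*a_Z + 1/15*a_W + 2/15*a_U

Substituting a_X = 1 and a_U = 0, rearrange to (I - Q) a = r where r[i] = P(i -> X):
  [4/5, -1/15, -2/15] . (a_Y, a_Z, a_W) = 4/15
  [-1/5, 13/15, -4/15] . (a_Y, a_Z, a_W) = 1/15
  [-1/3, -1/5, 14/15] . (a_Y, a_Z, a_W) = 4/15

Solving yields:
  a_Y = 82/183
  a_Z = 311/915
  a_W = 949/1830

Starting state is Y, so the absorption probability is a_Y = 82/183.

Answer: 82/183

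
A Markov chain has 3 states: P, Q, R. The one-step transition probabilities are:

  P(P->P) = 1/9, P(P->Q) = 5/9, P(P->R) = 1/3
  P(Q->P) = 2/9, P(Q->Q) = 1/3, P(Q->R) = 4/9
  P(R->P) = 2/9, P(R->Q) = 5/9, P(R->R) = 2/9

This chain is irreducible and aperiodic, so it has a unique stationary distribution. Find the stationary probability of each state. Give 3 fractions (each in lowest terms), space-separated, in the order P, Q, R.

The stationary distribution satisfies pi = pi * P, i.e.:
  pi_P = 1/9*pi_P + 2/9*pi_Q + 2/9*pi_R
  pi_Q = 5/9*pi_P + 1/3*pi_Q + 5/9*pi_R
  pi_R = 1/3*pi_P + 4/9*pi_Q + 2/9*pi_R
with normalization: pi_P + pi_Q + pi_R = 1.

Using the first 2 balance equations plus normalization, the linear system A*pi = b is:
  [-8/9, 2/9, 2/9] . pi = 0
  [5/9, -2/3, 5/9] . pi = 0
  [1, 1, 1] . pi = 1

Solving yields:
  pi_P = 1/5
  pi_Q = 5/11
  pi_R = 19/55

Verification (pi * P):
  1/5*1/9 + 5/11*2/9 + 19/55*2/9 = 1/5 = pi_P  (ok)
  1/5*5/9 + 5/11*1/3 + 19/55*5/9 = 5/11 = pi_Q  (ok)
  1/5*1/3 + 5/11*4/9 + 19/55*2/9 = 19/55 = pi_R  (ok)

Answer: 1/5 5/11 19/55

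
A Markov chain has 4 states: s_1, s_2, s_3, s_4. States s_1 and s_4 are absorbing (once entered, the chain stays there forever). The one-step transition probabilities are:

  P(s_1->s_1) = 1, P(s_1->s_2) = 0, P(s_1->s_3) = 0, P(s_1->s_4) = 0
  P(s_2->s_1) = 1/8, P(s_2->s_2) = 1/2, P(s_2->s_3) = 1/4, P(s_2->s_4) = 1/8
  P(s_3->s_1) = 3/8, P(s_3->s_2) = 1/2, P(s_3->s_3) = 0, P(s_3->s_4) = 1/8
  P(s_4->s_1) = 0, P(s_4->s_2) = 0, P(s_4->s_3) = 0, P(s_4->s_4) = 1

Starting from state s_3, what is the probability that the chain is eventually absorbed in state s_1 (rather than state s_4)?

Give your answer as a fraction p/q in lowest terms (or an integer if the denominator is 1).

Answer: 2/3

Derivation:
Let a_i = P(absorbed in s_1 | start in state i).
Boundary conditions: a_s_1 = 1, a_s_4 = 0.
For each transient state i, a_i = sum_j P(i->j) * a_j:
  a_s_2 = 1/8*a_s_1 + 1/2*a_s_2 + 1/4*a_s_3 + 1/8*a_s_4
  a_s_3 = 3/8*a_s_1 + 1/2*a_s_2 + 0*a_s_3 + 1/8*a_s_4

Substituting a_s_1 = 1 and a_s_4 = 0, rearrange to (I - Q) a = r where r[i] = P(i -> s_1):
  [1/2, -1/4] . (a_s_2, a_s_3) = 1/8
  [-1/2, 1] . (a_s_2, a_s_3) = 3/8

Solving yields:
  a_s_2 = 7/12
  a_s_3 = 2/3

Starting state is s_3, so the absorption probability is a_s_3 = 2/3.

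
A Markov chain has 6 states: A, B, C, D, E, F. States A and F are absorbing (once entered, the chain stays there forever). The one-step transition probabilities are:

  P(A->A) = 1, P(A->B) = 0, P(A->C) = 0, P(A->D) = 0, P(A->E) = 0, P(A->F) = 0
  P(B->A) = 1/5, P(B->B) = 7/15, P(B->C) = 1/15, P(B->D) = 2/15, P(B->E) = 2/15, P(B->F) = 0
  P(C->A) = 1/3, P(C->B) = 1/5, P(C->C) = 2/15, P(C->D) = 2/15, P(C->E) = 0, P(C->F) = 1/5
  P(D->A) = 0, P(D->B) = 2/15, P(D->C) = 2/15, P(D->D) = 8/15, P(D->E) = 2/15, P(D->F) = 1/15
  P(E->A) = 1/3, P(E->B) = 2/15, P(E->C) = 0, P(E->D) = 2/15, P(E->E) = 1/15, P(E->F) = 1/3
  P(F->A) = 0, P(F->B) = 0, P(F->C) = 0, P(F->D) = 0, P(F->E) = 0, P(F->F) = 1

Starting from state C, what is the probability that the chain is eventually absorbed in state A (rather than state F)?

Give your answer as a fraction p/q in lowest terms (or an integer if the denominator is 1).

Answer: 2384/3753

Derivation:
Let a_i = P(absorbed in A | start in state i).
Boundary conditions: a_A = 1, a_F = 0.
For each transient state i, a_i = sum_j P(i->j) * a_j:
  a_B = 1/5*a_A + 7/15*a_B + 1/15*a_C + 2/15*a_D + 2/15*a_E + 0*a_F
  a_C = 1/3*a_A + 1/5*a_B + 2/15*a_C + 2/15*a_D + 0*a_E + 1/5*a_F
  a_D = 0*a_A + 2/15*a_B + 2/15*a_C + 8/15*a_D + 2/15*a_E + 1/15*a_F
  a_E = 1/3*a_A + 2/15*a_B + 0*a_C + 2/15*a_D + 1/15*a_E + 1/3*a_F

Substituting a_A = 1 and a_F = 0, rearrange to (I - Q) a = r where r[i] = P(i -> A):
  [8/15, -1/15, -2/15, -2/15] . (a_B, a_C, a_D, a_E) = 1/5
  [-1/5, 13/15, -2/15, 0] . (a_B, a_C, a_D, a_E) = 1/3
  [-2/15, -2/15, 7/15, -2/15] . (a_B, a_C, a_D, a_E) = 0
  [-2/15, 0, -2/15, 14/15] . (a_B, a_C, a_D, a_E) = 1/3

Solving yields:
  a_B = 2719/3753
  a_C = 2384/3753
  a_D = 2035/3753
  a_E = 4039/7506

Starting state is C, so the absorption probability is a_C = 2384/3753.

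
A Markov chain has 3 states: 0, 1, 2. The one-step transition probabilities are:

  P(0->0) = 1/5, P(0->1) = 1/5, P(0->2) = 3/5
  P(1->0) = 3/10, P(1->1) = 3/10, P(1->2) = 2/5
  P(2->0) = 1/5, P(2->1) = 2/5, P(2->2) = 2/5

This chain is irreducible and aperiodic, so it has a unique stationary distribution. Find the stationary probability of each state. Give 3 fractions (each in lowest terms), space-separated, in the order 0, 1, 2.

Answer: 13/56 9/28 25/56

Derivation:
The stationary distribution satisfies pi = pi * P, i.e.:
  pi_0 = 1/5*pi_0 + 3/10*pi_1 + 1/5*pi_2
  pi_1 = 1/5*pi_0 + 3/10*pi_1 + 2/5*pi_2
  pi_2 = 3/5*pi_0 + 2/5*pi_1 + 2/5*pi_2
with normalization: pi_0 + pi_1 + pi_2 = 1.

Using the first 2 balance equations plus normalization, the linear system A*pi = b is:
  [-4/5, 3/10, 1/5] . pi = 0
  [1/5, -7/10, 2/5] . pi = 0
  [1, 1, 1] . pi = 1

Solving yields:
  pi_0 = 13/56
  pi_1 = 9/28
  pi_2 = 25/56

Verification (pi * P):
  13/56*1/5 + 9/28*3/10 + 25/56*1/5 = 13/56 = pi_0  (ok)
  13/56*1/5 + 9/28*3/10 + 25/56*2/5 = 9/28 = pi_1  (ok)
  13/56*3/5 + 9/28*2/5 + 25/56*2/5 = 25/56 = pi_2  (ok)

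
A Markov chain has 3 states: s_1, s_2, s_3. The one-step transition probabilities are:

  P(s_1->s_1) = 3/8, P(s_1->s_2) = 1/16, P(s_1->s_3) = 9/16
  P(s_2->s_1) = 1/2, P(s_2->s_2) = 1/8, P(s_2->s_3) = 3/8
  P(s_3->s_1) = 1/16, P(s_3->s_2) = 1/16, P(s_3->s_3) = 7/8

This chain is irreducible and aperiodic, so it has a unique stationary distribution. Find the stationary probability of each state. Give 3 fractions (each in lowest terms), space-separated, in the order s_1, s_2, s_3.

Answer: 2/15 1/15 4/5

Derivation:
The stationary distribution satisfies pi = pi * P, i.e.:
  pi_s_1 = 3/8*pi_s_1 + 1/2*pi_s_2 + 1/16*pi_s_3
  pi_s_2 = 1/16*pi_s_1 + 1/8*pi_s_2 + 1/16*pi_s_3
  pi_s_3 = 9/16*pi_s_1 + 3/8*pi_s_2 + 7/8*pi_s_3
with normalization: pi_s_1 + pi_s_2 + pi_s_3 = 1.

Using the first 2 balance equations plus normalization, the linear system A*pi = b is:
  [-5/8, 1/2, 1/16] . pi = 0
  [1/16, -7/8, 1/16] . pi = 0
  [1, 1, 1] . pi = 1

Solving yields:
  pi_s_1 = 2/15
  pi_s_2 = 1/15
  pi_s_3 = 4/5

Verification (pi * P):
  2/15*3/8 + 1/15*1/2 + 4/5*1/16 = 2/15 = pi_s_1  (ok)
  2/15*1/16 + 1/15*1/8 + 4/5*1/16 = 1/15 = pi_s_2  (ok)
  2/15*9/16 + 1/15*3/8 + 4/5*7/8 = 4/5 = pi_s_3  (ok)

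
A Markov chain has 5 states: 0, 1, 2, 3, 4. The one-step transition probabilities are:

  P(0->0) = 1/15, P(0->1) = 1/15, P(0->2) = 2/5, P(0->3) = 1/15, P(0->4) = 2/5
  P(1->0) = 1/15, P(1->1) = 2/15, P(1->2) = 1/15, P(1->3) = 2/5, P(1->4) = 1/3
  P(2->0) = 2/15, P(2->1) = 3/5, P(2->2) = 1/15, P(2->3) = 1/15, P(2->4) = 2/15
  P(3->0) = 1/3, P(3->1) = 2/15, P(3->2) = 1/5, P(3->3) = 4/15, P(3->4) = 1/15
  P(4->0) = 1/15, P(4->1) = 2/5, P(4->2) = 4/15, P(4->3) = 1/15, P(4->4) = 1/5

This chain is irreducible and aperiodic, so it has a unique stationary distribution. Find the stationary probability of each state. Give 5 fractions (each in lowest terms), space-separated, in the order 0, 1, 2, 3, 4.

Answer: 415/3172 2345/8723 6319/34892 1704/8723 1953/8723

Derivation:
The stationary distribution satisfies pi = pi * P, i.e.:
  pi_0 = 1/15*pi_0 + 1/15*pi_1 + 2/15*pi_2 + 1/3*pi_3 + 1/15*pi_4
  pi_1 = 1/15*pi_0 + 2/15*pi_1 + 3/5*pi_2 + 2/15*pi_3 + 2/5*pi_4
  pi_2 = 2/5*pi_0 + 1/15*pi_1 + 1/15*pi_2 + 1/5*pi_3 + 4/15*pi_4
  pi_3 = 1/15*pi_0 + 2/5*pi_1 + 1/15*pi_2 + 4/15*pi_3 + 1/15*pi_4
  pi_4 = 2/5*pi_0 + 1/3*pi_1 + 2/15*pi_2 + 1/15*pi_3 + 1/5*pi_4
with normalization: pi_0 + pi_1 + pi_2 + pi_3 + pi_4 = 1.

Using the first 4 balance equations plus normalization, the linear system A*pi = b is:
  [-14/15, 1/15, 2/15, 1/3, 1/15] . pi = 0
  [1/15, -13/15, 3/5, 2/15, 2/5] . pi = 0
  [2/5, 1/15, -14/15, 1/5, 4/15] . pi = 0
  [1/15, 2/5, 1/15, -11/15, 1/15] . pi = 0
  [1, 1, 1, 1, 1] . pi = 1

Solving yields:
  pi_0 = 415/3172
  pi_1 = 2345/8723
  pi_2 = 6319/34892
  pi_3 = 1704/8723
  pi_4 = 1953/8723

Verification (pi * P):
  415/3172*1/15 + 2345/8723*1/15 + 6319/34892*2/15 + 1704/8723*1/3 + 1953/8723*1/15 = 415/3172 = pi_0  (ok)
  415/3172*1/15 + 2345/8723*2/15 + 6319/34892*3/5 + 1704/8723*2/15 + 1953/8723*2/5 = 2345/8723 = pi_1  (ok)
  415/3172*2/5 + 2345/8723*1/15 + 6319/34892*1/15 + 1704/8723*1/5 + 1953/8723*4/15 = 6319/34892 = pi_2  (ok)
  415/3172*1/15 + 2345/8723*2/5 + 6319/34892*1/15 + 1704/8723*4/15 + 1953/8723*1/15 = 1704/8723 = pi_3  (ok)
  415/3172*2/5 + 2345/8723*1/3 + 6319/34892*2/15 + 1704/8723*1/15 + 1953/8723*1/5 = 1953/8723 = pi_4  (ok)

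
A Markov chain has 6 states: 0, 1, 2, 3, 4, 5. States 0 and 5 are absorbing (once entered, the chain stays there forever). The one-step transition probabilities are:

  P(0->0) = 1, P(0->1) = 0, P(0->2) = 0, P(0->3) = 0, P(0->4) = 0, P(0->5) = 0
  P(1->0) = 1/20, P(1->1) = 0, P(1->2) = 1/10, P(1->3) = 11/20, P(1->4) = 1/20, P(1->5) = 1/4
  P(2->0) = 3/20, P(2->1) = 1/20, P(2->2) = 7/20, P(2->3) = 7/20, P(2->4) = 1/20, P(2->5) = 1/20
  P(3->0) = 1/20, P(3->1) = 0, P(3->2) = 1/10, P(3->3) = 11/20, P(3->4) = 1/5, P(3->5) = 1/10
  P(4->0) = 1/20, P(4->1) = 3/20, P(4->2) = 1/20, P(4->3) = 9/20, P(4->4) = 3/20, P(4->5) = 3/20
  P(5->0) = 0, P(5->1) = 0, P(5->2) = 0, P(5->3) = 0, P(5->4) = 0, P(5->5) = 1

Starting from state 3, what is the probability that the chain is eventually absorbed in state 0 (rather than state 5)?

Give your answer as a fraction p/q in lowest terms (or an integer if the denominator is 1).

Answer: 991/2696

Derivation:
Let a_i = P(absorbed in 0 | start in state i).
Boundary conditions: a_0 = 1, a_5 = 0.
For each transient state i, a_i = sum_j P(i->j) * a_j:
  a_1 = 1/20*a_0 + 0*a_1 + 1/10*a_2 + 11/20*a_3 + 1/20*a_4 + 1/4*a_5
  a_2 = 3/20*a_0 + 1/20*a_1 + 7/20*a_2 + 7/20*a_3 + 1/20*a_4 + 1/20*a_5
  a_3 = 1/20*a_0 + 0*a_1 + 1/10*a_2 + 11/20*a_3 + 1/5*a_4 + 1/10*a_5
  a_4 = 1/20*a_0 + 3/20*a_1 + 1/20*a_2 + 9/20*a_3 + 3/20*a_4 + 3/20*a_5

Substituting a_0 = 1 and a_5 = 0, rearrange to (I - Q) a = r where r[i] = P(i -> 0):
  [1, -1/10, -11/20, -1/20] . (a_1, a_2, a_3, a_4) = 1/20
  [-1/20, 13/20, -7/20, -1/20] . (a_1, a_2, a_3, a_4) = 3/20
  [0, -1/10, 9/20, -1/5] . (a_1, a_2, a_3, a_4) = 1/20
  [-3/20, -1/20, -9/20, 17/20] . (a_1, a_2, a_3, a_4) = 1/20

Solving yields:
  a_1 = 1709/5392
  a_2 = 2583/5392
  a_3 = 991/2696
  a_4 = 455/1348

Starting state is 3, so the absorption probability is a_3 = 991/2696.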